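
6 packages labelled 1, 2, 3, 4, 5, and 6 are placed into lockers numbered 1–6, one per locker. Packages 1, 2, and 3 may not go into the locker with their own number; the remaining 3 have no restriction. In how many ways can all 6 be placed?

Let Aᵢ (for i ∈ {1, 2, 3}) be the placements that put package i in its forbidden locker. Any j of these fix j positions, leaving (6−j)! ways to fill the rest, and there are C(3,j) ways to pick which j.
By inclusion–exclusion, the number of valid placements is Σ_{j=0}^{3} (−1)^j C(3,j)·(6−j)!.
Computing: 720 − 360 + 72 − 6 = 426.

426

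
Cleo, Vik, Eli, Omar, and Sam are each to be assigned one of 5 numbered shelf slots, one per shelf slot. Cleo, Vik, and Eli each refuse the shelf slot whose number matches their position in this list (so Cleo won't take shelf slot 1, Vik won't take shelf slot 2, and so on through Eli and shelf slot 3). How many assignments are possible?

64

Let Aᵢ (for i ∈ {1, 2, 3}) be the placements that put person i in their forbidden shelf slot. Any j of these fix j positions, leaving (5−j)! ways to fill the rest, and there are C(3,j) ways to pick which j.
By inclusion–exclusion, the number of valid placements is Σ_{j=0}^{3} (−1)^j C(3,j)·(5−j)!.
Computing: 120 − 72 + 18 − 2 = 64.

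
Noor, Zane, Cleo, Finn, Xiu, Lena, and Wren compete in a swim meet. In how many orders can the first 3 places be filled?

210

There are 7 choices for 1st place, 6 for 2nd, and 5 for 3rd.
That gives 7 × 6 × 5 = 210.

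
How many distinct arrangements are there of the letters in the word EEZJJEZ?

210

EEZJJEZ has 7 letters with E appearing 3 times, J appearing twice, and Z appearing twice.
So there are 7! / (3!·2!·2!) = 210 distinguishable arrangements.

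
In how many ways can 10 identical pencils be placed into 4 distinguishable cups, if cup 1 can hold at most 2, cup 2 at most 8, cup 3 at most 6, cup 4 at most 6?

Without the upper bounds there are C(13,3) = 286 ways to split 10 among 4 cups.
Subtract solutions that violate a single cap (substitute x_i' = x_i − (cap_i+1)): x_1 ≥ 3 gives C(10,3) = 120; x_2 ≥ 9 gives C(4,3) = 4; x_3 ≥ 7 gives C(6,3) = 20; x_4 ≥ 7 gives C(6,3) = 20. Together 164.
Add back pairs where two caps are both exceeded: 0 + 1 + 1 + 0 + 0 + 0 = 2.
By inclusion–exclusion the count is 286 − 164 + 2 = 124.

124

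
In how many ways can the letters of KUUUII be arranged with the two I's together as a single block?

Treat the 2 copies of I as a single block. The multiset to arrange is then {II, K, U, U, U}, 5 items in all.
That gives (5)!/(3!) = 20 arrangements.

20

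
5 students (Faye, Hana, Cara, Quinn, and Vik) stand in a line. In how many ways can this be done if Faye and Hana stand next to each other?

Treat {Faye, Hana} as a single unit. There are 4 units to order, and the pair itself can be ordered 2 ways.
That gives 2 × 4! = 2 × 24 = 48.

48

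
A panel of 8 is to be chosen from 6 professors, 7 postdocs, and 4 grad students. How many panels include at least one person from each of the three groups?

Total 8-person selections from all 17: C(17,8) = 24310.
Subtract selections that omit an entire group: no professors → C(11,8) = 165; no postdocs → C(10,8) = 45; no grad students → C(13,8) = 1287.
Add back selections omitting two groups (i.e. drawn from a single group): C(6,8) + C(7,8) + C(4,8) = 0.
By inclusion–exclusion: 24310 − 1497 + 0 = 22813.

22813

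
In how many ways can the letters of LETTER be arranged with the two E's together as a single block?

60

Treat the 2 copies of E as a single block. The multiset to arrange is then {EE, L, R, T, T}, 5 items in all.
That gives (5)!/(2!) = 60 arrangements.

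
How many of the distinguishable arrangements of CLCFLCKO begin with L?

840

Fix L in the first position and arrange the remaining 7 letters.
Those 7 letters have C appearing 3 times, giving (7)!/(3!) = 840.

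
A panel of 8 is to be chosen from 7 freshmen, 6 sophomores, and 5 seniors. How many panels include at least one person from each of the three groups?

Unrestricted: C(18,8) = 43758 ways to pick any 8 of the 18.
Selections missing a whole group: no freshmen → C(11,8) = 165; no sophomores → C(12,8) = 495; no seniors → C(13,8) = 1287.
Add back selections omitting two groups (i.e. drawn from a single group): C(7,8) + C(6,8) + C(5,8) = 0.
By inclusion–exclusion: 43758 − 1947 + 0 = 41811.

41811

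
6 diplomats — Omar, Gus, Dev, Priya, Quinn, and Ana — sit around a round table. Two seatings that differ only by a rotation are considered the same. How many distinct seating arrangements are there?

120

Around a circle, 6 distinct people have 6!/6 = (5)! = 120 rotationally distinct seatings.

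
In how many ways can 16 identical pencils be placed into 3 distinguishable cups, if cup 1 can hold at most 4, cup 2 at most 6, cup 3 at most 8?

Without the upper bounds there are C(18,2) = 153 ways to split 16 among 3 cups.
Subtract solutions that violate a single cap (substitute x_i' = x_i − (cap_i+1)): x_1 ≥ 5 gives C(13,2) = 78; x_2 ≥ 7 gives C(11,2) = 55; x_3 ≥ 9 gives C(9,2) = 36. Together 169.
Add back pairs where two caps are both exceeded: 15 + 6 + 1 = 22.
By inclusion–exclusion the count is 153 − 169 + 22 = 6.

6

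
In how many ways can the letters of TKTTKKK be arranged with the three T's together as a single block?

5

Treat the 3 copies of T as a single block. The multiset to arrange is then {TTT, K, K, K, K}, 5 items in all.
That gives (5)!/(4!) = 5 arrangements.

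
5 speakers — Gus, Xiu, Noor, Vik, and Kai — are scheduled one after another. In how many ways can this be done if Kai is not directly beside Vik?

72

Of the 5! = 120 arrangements, those with Kai and Vik adjacent number 2 × 4! = 48 (treat the pair as a block with 2 internal orders).
So 120 − 48 = 72 arrangements keep them apart.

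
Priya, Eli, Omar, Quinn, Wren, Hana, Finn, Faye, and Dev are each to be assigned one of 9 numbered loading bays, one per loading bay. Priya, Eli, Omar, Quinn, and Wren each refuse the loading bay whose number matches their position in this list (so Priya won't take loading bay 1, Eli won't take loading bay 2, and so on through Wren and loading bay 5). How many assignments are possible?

205056

Let Aᵢ (for 1 ≤ i ≤ 5) be the placements that put person i in their forbidden loading bay. Any j of these fix j positions, leaving (9−j)! ways to fill the rest, and there are C(5,j) ways to pick which j.
By inclusion–exclusion, the number of valid placements is Σ_{j=0}^{5} (−1)^j C(5,j)·(9−j)!.
Computing: 362880 − 201600 + 50400 − 7200 + 600 − 24 = 205056.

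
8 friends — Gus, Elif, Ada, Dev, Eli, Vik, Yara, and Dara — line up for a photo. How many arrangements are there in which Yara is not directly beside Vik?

There are 8! = 40320 arrangements in all. If Yara and Vik are adjacent, merging them into one block gives 2·(7)! = 10080 arrangements.
So 40320 − 10080 = 30240 arrangements keep them apart.

30240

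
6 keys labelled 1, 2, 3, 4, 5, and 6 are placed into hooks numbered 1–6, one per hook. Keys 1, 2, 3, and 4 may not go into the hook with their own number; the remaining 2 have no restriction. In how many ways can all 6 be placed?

Let Aᵢ (for 1 ≤ i ≤ 4) be the placements that put key i in its forbidden hook. Any j of these fix j positions, leaving (6−j)! ways to fill the rest, and there are C(4,j) ways to pick which j.
By inclusion–exclusion, the number of valid placements is Σ_{j=0}^{4} (−1)^j C(4,j)·(6−j)!.
Computing: 720 − 480 + 144 − 24 + 2 = 362.

362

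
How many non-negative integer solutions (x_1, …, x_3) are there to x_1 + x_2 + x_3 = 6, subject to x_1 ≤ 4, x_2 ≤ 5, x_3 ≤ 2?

By stars and bars, unrestricted non-negative solutions to x_1+…+x_3 = 6 number C(6+2,2) = 28.
Subtract solutions that violate a single cap (substitute x_i' = x_i − (cap_i+1)): x_1 ≥ 5 gives C(3,2) = 3; x_2 ≥ 6 gives C(2,2) = 1; x_3 ≥ 3 gives C(5,2) = 10. Together 14.
No two caps can be exceeded simultaneously, so the pair terms are all 0.
By inclusion–exclusion the count is 28 − 14 + 0 = 14.

14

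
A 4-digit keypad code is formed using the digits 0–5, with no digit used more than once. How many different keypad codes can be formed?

Choose and order 4 of the 6 symbols: the first digit has 6 options, the next 5, then 4, 3.
That product is 6 × 5 × 4 × 3 = 360.

360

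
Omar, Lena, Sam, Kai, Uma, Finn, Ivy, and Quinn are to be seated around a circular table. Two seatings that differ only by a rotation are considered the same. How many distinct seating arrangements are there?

Fix one person's seat to break rotational symmetry; the remaining 7 people can be arranged in (7)! = 5040 ways.

5040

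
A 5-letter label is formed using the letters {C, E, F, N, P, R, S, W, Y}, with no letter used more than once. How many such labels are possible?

15120

This is a permutation of 5 out of 9: P(9,5) = 9!/4!.
That product is 9 × 8 × 7 × 6 × 5 = 15120.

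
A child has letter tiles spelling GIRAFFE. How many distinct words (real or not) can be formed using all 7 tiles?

2520

Letter multiplicities in GIRAFFE: A×1, E×1, F×2, G×1, I×1, R×1.
Dividing 7! = 5040 by 2! = 2 for the repeated letters gives 2520.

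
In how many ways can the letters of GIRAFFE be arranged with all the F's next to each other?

Treat the 2 copies of F as a single block. The multiset to arrange is then {FF, A, E, G, I, R}, 6 items in all.
All 6 items are distinct, so there are (6)! = 720 arrangements.

720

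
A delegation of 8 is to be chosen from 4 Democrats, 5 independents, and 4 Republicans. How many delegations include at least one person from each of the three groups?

Unrestricted: C(13,8) = 1287 ways to pick any 8 of the 13.
Selections missing a whole group: no Democrats → C(9,8) = 9; no independents → C(8,8) = 1; no Republicans → C(9,8) = 9.
Add back selections omitting two groups (i.e. drawn from a single group): C(4,8) + C(5,8) + C(4,8) = 0.
By inclusion–exclusion: 1287 − 19 + 0 = 1268.

1268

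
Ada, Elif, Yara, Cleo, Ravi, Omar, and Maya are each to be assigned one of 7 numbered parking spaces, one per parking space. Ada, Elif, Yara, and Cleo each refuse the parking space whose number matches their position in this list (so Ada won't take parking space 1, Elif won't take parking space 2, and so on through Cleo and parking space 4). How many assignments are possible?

Let Aᵢ (for 1 ≤ i ≤ 4) be the placements that put person i in their forbidden parking space. Any j of these fix j positions, leaving (7−j)! ways to fill the rest, and there are C(4,j) ways to pick which j.
By inclusion–exclusion, the number of valid placements is Σ_{j=0}^{4} (−1)^j C(4,j)·(7−j)!.
Computing: 5040 − 2880 + 720 − 96 + 6 = 2790.

2790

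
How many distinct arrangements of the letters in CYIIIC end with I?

With the last slot taken by I, it remains to arrange the other 5 letters (CYIIC).
Those 5 letters have C appearing twice and I appearing twice, giving (5)!/(2!·2!) = 30.

30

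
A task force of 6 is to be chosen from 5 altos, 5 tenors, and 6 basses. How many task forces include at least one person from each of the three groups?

With no constraint there are C(16,6) = 8008 possible selections.
Selections missing a whole group: no altos → C(11,6) = 462; no tenors → C(11,6) = 462; no basses → C(10,6) = 210.
Add back selections omitting two groups (i.e. drawn from a single group): C(5,6) + C(5,6) + C(6,6) = 1.
By inclusion–exclusion: 8008 − 1134 + 1 = 6875.

6875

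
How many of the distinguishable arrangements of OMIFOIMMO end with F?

Fix F in the last position and arrange the remaining 8 letters.
Those 8 letters have I appearing twice, M appearing 3 times, and O appearing 3 times, giving (8)!/(3!·3!·2!) = 560.

560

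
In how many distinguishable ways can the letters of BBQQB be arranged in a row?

10

BBQQB has 5 letters with B appearing 3 times and Q appearing twice.
The number of distinct arrangements is 5!/(3!·2!) = 120/12 = 10.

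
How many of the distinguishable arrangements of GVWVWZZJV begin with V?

Fix V in the first position and arrange the remaining 8 letters.
Those 8 letters have V appearing twice, W appearing twice, and Z appearing twice, giving (8)!/(2!·2!·2!) = 5040.

5040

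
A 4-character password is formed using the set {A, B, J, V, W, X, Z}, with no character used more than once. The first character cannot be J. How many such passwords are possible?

The first character has 7−1 = 6 choices (anything except J).
The remaining 3 characters are filled from the other 6 symbols without repetition: 6 × 5 × 4 = 120.
Total: 6 × 120 = 720.

720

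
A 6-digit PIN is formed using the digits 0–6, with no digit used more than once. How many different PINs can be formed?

5040

With no repetition, fill the 6 digits in order: 7 choices, then 6, down to 2.
That product is 7 × 6 × 5 × 4 × 3 × 2 = 5040.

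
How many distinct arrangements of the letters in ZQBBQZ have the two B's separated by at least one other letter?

60

There are 6!/(2!·2!·2!) = 90 arrangements of ZQBBQZ in total.
Arrangements with the B's together: treat BB as one letter, giving (5)!/(2!·2!) = 30.
Subtracting, 90 − 30 = 60 arrangements keep the B's apart.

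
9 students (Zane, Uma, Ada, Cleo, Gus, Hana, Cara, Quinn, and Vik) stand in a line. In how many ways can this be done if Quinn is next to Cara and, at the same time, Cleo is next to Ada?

Treat {Quinn,Cara} as one block (2 orders) and {Cleo,Ada} as another (2 orders).
That leaves 7 units to arrange: 2 × 2 × 7! = 4 × 5040 = 20160.

20160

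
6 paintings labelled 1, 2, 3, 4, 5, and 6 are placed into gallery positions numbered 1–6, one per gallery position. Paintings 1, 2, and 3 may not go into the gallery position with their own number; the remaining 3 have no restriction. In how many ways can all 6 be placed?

Let Aᵢ (for i ∈ {1, 2, 3}) be the placements that put painting i in its forbidden gallery position. Any j of these fix j positions, leaving (6−j)! ways to fill the rest, and there are C(3,j) ways to pick which j.
By inclusion–exclusion, the number of valid placements is Σ_{j=0}^{3} (−1)^j C(3,j)·(6−j)!.
Computing: 720 − 360 + 72 − 6 = 426.

426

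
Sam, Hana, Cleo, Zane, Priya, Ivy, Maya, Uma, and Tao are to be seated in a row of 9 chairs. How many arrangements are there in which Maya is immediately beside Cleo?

80640

Place the 7 others and the Maya-Cleo pair as 8 objects in a line; the pair has 2 internal arrangements.
That gives 2 × 8! = 2 × 40320 = 80640.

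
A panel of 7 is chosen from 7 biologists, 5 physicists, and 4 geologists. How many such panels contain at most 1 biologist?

Split by how many biologists are chosen (0 through 1).
Sum: C(7,0)·C(9,7) + C(7,1)·C(9,6) = 36 + 588 = 624.

624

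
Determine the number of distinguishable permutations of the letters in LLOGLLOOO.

LLOGLLOOO has 9 letters with L appearing 4 times and O appearing 4 times.
The number of distinct arrangements is 9!/(4!·4!) = 362880/576 = 630.

630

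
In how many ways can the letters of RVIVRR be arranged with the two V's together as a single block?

Treat the 2 copies of V as a single block. The multiset to arrange is then {VV, I, R, R, R}, 5 items in all.
That gives (5)!/(3!) = 20 arrangements.

20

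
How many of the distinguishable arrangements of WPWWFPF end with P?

With the last slot taken by P, it remains to arrange the other 6 letters (WWWFPF).
Those 6 letters have F appearing twice and W appearing 3 times, giving (6)!/(3!·2!) = 60.

60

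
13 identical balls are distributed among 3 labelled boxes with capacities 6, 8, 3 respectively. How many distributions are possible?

By stars and bars, unrestricted non-negative solutions to x_1+…+x_3 = 13 number C(13+2,2) = 105.
Subtract solutions that violate a single cap (substitute x_i' = x_i − (cap_i+1)): x_1 ≥ 7 gives C(8,2) = 28; x_2 ≥ 9 gives C(6,2) = 15; x_3 ≥ 4 gives C(11,2) = 55. Together 98.
Add back pairs where two caps are both exceeded: 0 + 6 + 1 = 7.
By inclusion–exclusion the count is 105 − 98 + 7 = 14.

14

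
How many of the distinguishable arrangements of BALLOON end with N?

With the last slot taken by N, it remains to arrange the other 6 letters (BALLOO).
Those 6 letters have L appearing twice and O appearing twice, giving (6)!/(2!·2!) = 180.

180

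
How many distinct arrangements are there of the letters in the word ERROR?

20

ERROR has 5 letters with R appearing 3 times.
Dividing 5! = 120 by 3! = 6 for the repeated letters gives 20.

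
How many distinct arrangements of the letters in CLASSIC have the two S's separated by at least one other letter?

900

Total arrangements of CLASSIC: 7!/(2!·2!) = 1260.
Arrangements with the S's together: treat SS as one letter, giving (6)!/(2!) = 360.
Subtracting, 1260 − 360 = 900 arrangements keep the S's apart.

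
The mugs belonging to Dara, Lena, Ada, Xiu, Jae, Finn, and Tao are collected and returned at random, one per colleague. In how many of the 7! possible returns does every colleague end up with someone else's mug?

Count assignments avoiding every fixed point. For any j of the 7 colleagues fixed to their own mug, the other 7−j can be arranged in (7−j)! ways.
By inclusion–exclusion this is Σ_{j=0}^{7} (−1)^j C(7,j)·(7−j)!.
Computing: 5040 − 5040 + 2520 − 840 + 210 − 42 + 7 − 1 = 1854.

1854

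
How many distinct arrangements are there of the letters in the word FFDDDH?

The 6 letters of FFDDDH have repeats: D appearing 3 times and F appearing twice.
Dividing 6! = 720 by 3!·2! = 12 for the repeated letters gives 60.

60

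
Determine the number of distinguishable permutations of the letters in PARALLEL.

3360

Letter multiplicities in PARALLEL: A×2, E×1, L×3, P×1, R×1.
So there are 8! / (3!·2!) = 3360 distinguishable arrangements.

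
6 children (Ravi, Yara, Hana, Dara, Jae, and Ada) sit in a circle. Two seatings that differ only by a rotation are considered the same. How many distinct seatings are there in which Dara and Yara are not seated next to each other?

72

Without the restriction there are (5)! = 120 seatings.
Seatings with Dara beside Yara: treat them as a block with 2 internal orders, giving 2 × (4)! = 48.
Subtracting, 120 − 48 = 72.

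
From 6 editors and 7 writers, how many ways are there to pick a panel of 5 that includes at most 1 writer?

111

Split by how many writers are chosen (0 through 1).
Sum: C(7,0)·C(6,5) + C(7,1)·C(6,4) = 6 + 105 = 111.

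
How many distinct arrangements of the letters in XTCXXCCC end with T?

With the last slot taken by T, it remains to arrange the other 7 letters (XCXXCCC).
Those 7 letters have C appearing 4 times and X appearing 3 times, giving (7)!/(4!·3!) = 35.

35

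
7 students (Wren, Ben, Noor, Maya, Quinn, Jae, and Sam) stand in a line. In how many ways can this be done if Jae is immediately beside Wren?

1440

Place the 5 others and the Jae-Wren pair as 6 objects in a line; the pair has 2 internal arrangements.
That gives 2 × 6! = 2 × 720 = 1440.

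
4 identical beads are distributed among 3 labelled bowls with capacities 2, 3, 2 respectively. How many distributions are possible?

8

Without the upper bounds there are C(6,2) = 15 ways to split 4 among 3 bowls.
Subtract solutions that violate a single cap (substitute x_i' = x_i − (cap_i+1)): x_1 ≥ 3 gives C(3,2) = 3; x_2 ≥ 4 gives C(2,2) = 1; x_3 ≥ 3 gives C(3,2) = 3. Together 7.
No two caps can be exceeded simultaneously, so the pair terms are all 0.
By inclusion–exclusion the count is 15 − 7 + 0 = 8.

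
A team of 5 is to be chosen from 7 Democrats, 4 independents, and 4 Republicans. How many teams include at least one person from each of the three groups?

2044

With no constraint there are C(15,5) = 3003 possible selections.
Subtract selections that omit an entire group: no Democrats → C(8,5) = 56; no independents → C(11,5) = 462; no Republicans → C(11,5) = 462.
Add back selections omitting two groups (i.e. drawn from a single group): C(7,5) + C(4,5) + C(4,5) = 21.
By inclusion–exclusion: 3003 − 980 + 21 = 2044.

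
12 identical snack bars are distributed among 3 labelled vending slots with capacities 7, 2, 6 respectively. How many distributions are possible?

Without the upper bounds there are C(14,2) = 91 ways to split 12 among 3 vending slots.
Subtract solutions that violate a single cap (substitute x_i' = x_i − (cap_i+1)): x_1 ≥ 8 gives C(6,2) = 15; x_2 ≥ 3 gives C(11,2) = 55; x_3 ≥ 7 gives C(7,2) = 21. Together 91.
Add back pairs where two caps are both exceeded: 3 + 0 + 6 = 9.
By inclusion–exclusion the count is 91 − 91 + 9 = 9.

9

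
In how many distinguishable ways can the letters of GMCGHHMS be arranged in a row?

GMCGHHMS has 8 letters with G appearing twice, H appearing twice, and M appearing twice.
So there are 8! / (2!·2!·2!) = 5040 distinguishable arrangements.

5040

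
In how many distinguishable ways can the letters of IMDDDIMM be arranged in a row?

The 8 letters of IMDDDIMM have repeats: D appearing 3 times, I appearing twice, and M appearing 3 times.
Dividing 8! = 40320 by 3!·3!·2! = 72 for the repeated letters gives 560.

560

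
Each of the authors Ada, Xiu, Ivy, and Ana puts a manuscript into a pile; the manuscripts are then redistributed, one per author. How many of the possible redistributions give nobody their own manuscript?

Let Aᵢ be the assignments in which author i gets their own manuscript. We want the size of the complement of A₁∪…∪A_4.
By inclusion–exclusion this is Σ_{j=0}^{4} (−1)^j C(4,j)·(4−j)!.
Computing: 24 − 24 + 12 − 4 + 1 = 9.

9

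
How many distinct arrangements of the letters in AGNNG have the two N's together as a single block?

12

Treat the 2 copies of N as a single block. The multiset to arrange is then {NN, A, G, G}, 4 items in all.
That gives (4)!/(2!) = 12 arrangements.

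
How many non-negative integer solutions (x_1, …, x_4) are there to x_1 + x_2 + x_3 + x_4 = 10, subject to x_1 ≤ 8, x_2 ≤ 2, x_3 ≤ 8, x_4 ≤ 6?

By stars and bars, unrestricted non-negative solutions to x_1+…+x_4 = 10 number C(10+3,3) = 286.
Subtract solutions that violate a single cap (substitute x_i' = x_i − (cap_i+1)): x_1 ≥ 9 gives C(4,3) = 4; x_2 ≥ 3 gives C(10,3) = 120; x_3 ≥ 9 gives C(4,3) = 4; x_4 ≥ 7 gives C(6,3) = 20. Together 148.
Add back pairs where two caps are both exceeded: 0 + 0 + 0 + 0 + 1 + 0 = 1.
By inclusion–exclusion the count is 286 − 148 + 1 = 139.

139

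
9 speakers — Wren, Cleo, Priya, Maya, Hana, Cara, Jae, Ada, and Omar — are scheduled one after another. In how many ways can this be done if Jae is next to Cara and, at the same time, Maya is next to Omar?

20160

Treat {Jae,Cara} as one block (2 orders) and {Maya,Omar} as another (2 orders).
That leaves 7 units to arrange: 2 × 2 × 7! = 4 × 5040 = 20160.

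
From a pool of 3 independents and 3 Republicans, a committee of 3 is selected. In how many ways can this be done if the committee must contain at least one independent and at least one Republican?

Total 3-person selections from all 6: C(6,3) = 20.
Subtract selections that omit an entire group: no independents → C(3,3) = 1; no Republicans → C(3,3) = 1.
Both groups omitted at once is impossible, so 20 − 2 = 18.

18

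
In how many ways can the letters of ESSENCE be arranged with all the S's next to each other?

Treat the 2 copies of S as a single block. The multiset to arrange is then {SS, C, E, E, E, N}, 6 items in all.
That gives (6)!/(3!) = 120 arrangements.

120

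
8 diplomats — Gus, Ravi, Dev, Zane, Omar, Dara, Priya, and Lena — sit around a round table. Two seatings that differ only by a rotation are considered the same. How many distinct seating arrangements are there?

Seat Gus anywhere (absorbing the rotational symmetry), then permute the other 7: (7)! = 5040.

5040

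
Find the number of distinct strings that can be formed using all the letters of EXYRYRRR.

840

The 8 letters of EXYRYRRR have repeats: R appearing 4 times and Y appearing twice.
The number of distinct arrangements is 8!/(4!·2!) = 40320/48 = 840.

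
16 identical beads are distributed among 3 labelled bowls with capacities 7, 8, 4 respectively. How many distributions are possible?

10

By stars and bars, unrestricted non-negative solutions to x_1+…+x_3 = 16 number C(16+2,2) = 153.
Subtract solutions that violate a single cap (substitute x_i' = x_i − (cap_i+1)): x_1 ≥ 8 gives C(10,2) = 45; x_2 ≥ 9 gives C(9,2) = 36; x_3 ≥ 5 gives C(13,2) = 78. Together 159.
Add back pairs where two caps are both exceeded: 0 + 10 + 6 = 16.
By inclusion–exclusion the count is 153 − 159 + 16 = 10.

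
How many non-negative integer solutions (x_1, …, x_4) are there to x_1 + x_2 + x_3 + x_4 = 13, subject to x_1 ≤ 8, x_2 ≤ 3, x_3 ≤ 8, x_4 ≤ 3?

By stars and bars, unrestricted non-negative solutions to x_1+…+x_4 = 13 number C(13+3,3) = 560.
Subtract solutions that violate a single cap (substitute x_i' = x_i − (cap_i+1)): x_1 ≥ 9 gives C(7,3) = 35; x_2 ≥ 4 gives C(12,3) = 220; x_3 ≥ 9 gives C(7,3) = 35; x_4 ≥ 4 gives C(12,3) = 220. Together 510.
Add back pairs where two caps are both exceeded: 1 + 0 + 1 + 1 + 56 + 1 = 60.
By inclusion–exclusion the count is 560 − 510 + 60 = 110.

110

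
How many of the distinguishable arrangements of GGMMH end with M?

12

With the last slot taken by M, it remains to arrange the other 4 letters (GGMH).
Those 4 letters have G appearing twice, giving (4)!/(2!) = 12.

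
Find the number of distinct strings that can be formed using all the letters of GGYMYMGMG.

1260

The 9 letters of GGYMYMGMG have repeats: G appearing 4 times, M appearing 3 times, and Y appearing twice.
So there are 9! / (4!·3!·2!) = 1260 distinguishable arrangements.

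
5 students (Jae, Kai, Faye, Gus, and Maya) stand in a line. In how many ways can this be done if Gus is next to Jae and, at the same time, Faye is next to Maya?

Treat {Gus,Jae} as one block (2 orders) and {Faye,Maya} as another (2 orders).
That leaves 3 units to arrange: 2 × 2 × 3! = 4 × 6 = 24.

24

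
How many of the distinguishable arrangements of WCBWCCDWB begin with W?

1680

Fix W in the first position and arrange the remaining 8 letters.
Those 8 letters have B appearing twice, C appearing 3 times, and W appearing twice, giving (8)!/(3!·2!·2!) = 1680.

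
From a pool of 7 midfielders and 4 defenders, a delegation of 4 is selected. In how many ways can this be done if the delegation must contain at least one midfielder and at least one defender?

294

With no constraint there are C(11,4) = 330 possible selections.
Subtract selections that omit an entire group: no midfielders → C(4,4) = 1; no defenders → C(7,4) = 35.
Both groups omitted at once is impossible, so 330 − 36 = 294.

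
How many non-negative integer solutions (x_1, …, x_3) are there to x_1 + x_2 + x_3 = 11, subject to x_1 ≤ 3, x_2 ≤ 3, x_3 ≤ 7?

6

Ignoring the caps, the number of non-negative solutions to x_1+…+x_3 = 11 is C(13,2) = 78.
Subtract solutions that violate a single cap (substitute x_i' = x_i − (cap_i+1)): x_1 ≥ 4 gives C(9,2) = 36; x_2 ≥ 4 gives C(9,2) = 36; x_3 ≥ 8 gives C(5,2) = 10. Together 82.
Add back pairs where two caps are both exceeded: 10 + 0 + 0 = 10.
By inclusion–exclusion the count is 78 − 82 + 10 = 6.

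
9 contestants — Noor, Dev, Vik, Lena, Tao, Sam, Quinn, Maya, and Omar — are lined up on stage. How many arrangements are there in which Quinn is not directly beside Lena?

282240

There are 9! = 362880 arrangements in all. If Quinn and Lena are adjacent, merging them into one block gives 2·(8)! = 80640 arrangements.
Complementary counting: 362880 − 80640 = 282240.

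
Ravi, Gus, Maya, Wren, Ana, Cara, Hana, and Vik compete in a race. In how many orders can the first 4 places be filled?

1680

This is an ordered selection of 4 from 8: P(8,4).
That gives 8 × 7 × 6 × 5 = 1680.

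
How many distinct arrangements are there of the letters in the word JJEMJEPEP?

5040

JJEMJEPEP has 9 letters with E appearing 3 times, J appearing 3 times, and P appearing twice.
Dividing 9! = 362880 by 3!·3!·2! = 72 for the repeated letters gives 5040.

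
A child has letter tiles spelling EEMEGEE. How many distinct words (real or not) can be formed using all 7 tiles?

42

The 7 letters of EEMEGEE have repeats: E appearing 5 times.
Dividing 7! = 5040 by 5! = 120 for the repeated letters gives 42.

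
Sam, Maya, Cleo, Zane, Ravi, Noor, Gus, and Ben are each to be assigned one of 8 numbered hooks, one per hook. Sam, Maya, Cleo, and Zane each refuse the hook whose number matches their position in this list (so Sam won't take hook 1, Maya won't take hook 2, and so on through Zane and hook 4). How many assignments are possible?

Let Aᵢ (for 1 ≤ i ≤ 4) be the placements that put person i in their forbidden hook. Any j of these fix j positions, leaving (8−j)! ways to fill the rest, and there are C(4,j) ways to pick which j.
By inclusion–exclusion, the number of valid placements is Σ_{j=0}^{4} (−1)^j C(4,j)·(8−j)!.
Computing: 40320 − 20160 + 4320 − 480 + 24 = 24024.

24024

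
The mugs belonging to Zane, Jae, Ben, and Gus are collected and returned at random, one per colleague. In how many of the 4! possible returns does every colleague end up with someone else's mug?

This is the derangement count D_4: permutations of 4 items with no fixed point.
By inclusion–exclusion this is Σ_{j=0}^{4} (−1)^j C(4,j)·(4−j)!.
Computing: 24 − 24 + 12 − 4 + 1 = 9.

9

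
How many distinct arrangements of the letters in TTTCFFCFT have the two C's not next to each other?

Total arrangements of TTTCFFCFT: 9!/(4!·3!·2!) = 1260.
If the two C's are adjacent, glue them into one block, leaving 8 items to arrange: (8)!/(4!·3!) = 280 ways.
Hence 1260 − 280 = 980.

980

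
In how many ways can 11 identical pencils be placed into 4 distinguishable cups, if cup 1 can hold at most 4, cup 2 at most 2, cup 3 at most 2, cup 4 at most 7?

By stars and bars, unrestricted non-negative solutions to x_1+…+x_4 = 11 number C(11+3,3) = 364.
Subtract solutions that violate a single cap (substitute x_i' = x_i − (cap_i+1)): x_1 ≥ 5 gives C(9,3) = 84; x_2 ≥ 3 gives C(11,3) = 165; x_3 ≥ 3 gives C(11,3) = 165; x_4 ≥ 8 gives C(6,3) = 20. Together 434.
Add back pairs where two caps are both exceeded: 20 + 20 + 0 + 56 + 1 + 1 = 98.
Subtract triples: 1 + 0 + 0 + 0 = 1.
By inclusion–exclusion the count is 364 − 434 + 98 − 1 = 27.

27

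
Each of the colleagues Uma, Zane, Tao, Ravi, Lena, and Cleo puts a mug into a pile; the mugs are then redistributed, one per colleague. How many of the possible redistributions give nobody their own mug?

265

This is the derangement count D_6: permutations of 6 items with no fixed point.
By inclusion–exclusion this is Σ_{j=0}^{6} (−1)^j C(6,j)·(6−j)!.
Computing: 720 − 720 + 360 − 120 + 30 − 6 + 1 = 265.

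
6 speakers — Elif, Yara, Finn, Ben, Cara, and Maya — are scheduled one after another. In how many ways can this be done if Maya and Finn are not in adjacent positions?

480

There are 6! = 720 arrangements in all. If Maya and Finn are adjacent, merging them into one block gives 2·(5)! = 240 arrangements.
Complementary counting: 720 − 240 = 480.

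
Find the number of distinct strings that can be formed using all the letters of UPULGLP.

630

UPULGLP has 7 letters with L appearing twice, P appearing twice, and U appearing twice.
The number of distinct arrangements is 7!/(2!·2!·2!) = 5040/8 = 630.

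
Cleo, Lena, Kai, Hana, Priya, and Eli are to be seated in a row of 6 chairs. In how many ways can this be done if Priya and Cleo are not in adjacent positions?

480

Of the 6! = 720 arrangements, those with Priya and Cleo adjacent number 2 × 5! = 240 (treat the pair as a block with 2 internal orders).
Complementary counting: 720 − 240 = 480.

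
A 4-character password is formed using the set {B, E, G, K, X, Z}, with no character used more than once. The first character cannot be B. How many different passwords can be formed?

The first character has 6−1 = 5 choices (anything except B).
The remaining 3 characters are filled from the other 5 symbols without repetition: 5 × 4 × 3 = 60.
Total: 5 × 60 = 300.

300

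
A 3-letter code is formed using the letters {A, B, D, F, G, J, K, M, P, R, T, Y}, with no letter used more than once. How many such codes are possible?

This is a permutation of 3 out of 12: P(12,3) = 12!/9!.
12 × 11 × 10 = 1320.

1320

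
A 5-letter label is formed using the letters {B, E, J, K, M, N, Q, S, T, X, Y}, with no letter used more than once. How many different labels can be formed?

55440

This is a permutation of 5 out of 11: P(11,5) = 11!/6!.
11 × 10 × 9 × 8 × 7 = 55440.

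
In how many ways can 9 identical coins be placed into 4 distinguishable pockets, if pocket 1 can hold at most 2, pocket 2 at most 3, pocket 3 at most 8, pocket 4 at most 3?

47

By stars and bars, unrestricted non-negative solutions to x_1+…+x_4 = 9 number C(9+3,3) = 220.
Subtract solutions that violate a single cap (substitute x_i' = x_i − (cap_i+1)): x_1 ≥ 3 gives C(9,3) = 84; x_2 ≥ 4 gives C(8,3) = 56; x_3 ≥ 9 gives C(3,3) = 1; x_4 ≥ 4 gives C(8,3) = 56. Together 197.
Add back pairs where two caps are both exceeded: 10 + 0 + 10 + 0 + 4 + 0 = 24.
By inclusion–exclusion the count is 220 − 197 + 24 = 47.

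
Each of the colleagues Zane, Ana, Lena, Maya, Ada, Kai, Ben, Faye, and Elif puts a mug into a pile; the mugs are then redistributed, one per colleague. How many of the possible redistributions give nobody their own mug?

133496

Count assignments avoiding every fixed point. For any j of the 9 colleagues fixed to their own mug, the other 9−j can be arranged in (9−j)! ways.
By inclusion–exclusion this is Σ_{j=0}^{9} (−1)^j C(9,j)·(9−j)!.
Computing: 362880 − 362880 + 181440 − 60480 + 15120 − 3024 + 504 − 72 + 9 − 1 = 133496.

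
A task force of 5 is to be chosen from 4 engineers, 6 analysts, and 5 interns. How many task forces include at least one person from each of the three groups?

Unrestricted: C(15,5) = 3003 ways to pick any 5 of the 15.
Subtract selections that omit an entire group: no engineers → C(11,5) = 462; no analysts → C(9,5) = 126; no interns → C(10,5) = 252.
Add back selections omitting two groups (i.e. drawn from a single group): C(4,5) + C(6,5) + C(5,5) = 7.
By inclusion–exclusion: 3003 − 840 + 7 = 2170.

2170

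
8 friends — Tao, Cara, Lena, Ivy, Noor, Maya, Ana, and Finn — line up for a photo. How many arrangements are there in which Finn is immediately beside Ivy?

10080

Glue Finn and Ivy into one block (2 internal orders), leaving 7 units to arrange in a row.
That gives 2 × 7! = 2 × 5040 = 10080.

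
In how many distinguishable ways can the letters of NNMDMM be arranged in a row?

Letter multiplicities in NNMDMM: D×1, M×3, N×2.
Dividing 6! = 720 by 3!·2! = 12 for the repeated letters gives 60.

60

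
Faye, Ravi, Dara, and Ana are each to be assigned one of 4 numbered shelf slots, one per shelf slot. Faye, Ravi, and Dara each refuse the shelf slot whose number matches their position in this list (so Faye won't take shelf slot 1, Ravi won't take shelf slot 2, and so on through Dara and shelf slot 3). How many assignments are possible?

Let Aᵢ (for i ∈ {1, 2, 3}) be the placements that put person i in their forbidden shelf slot. Any j of these fix j positions, leaving (4−j)! ways to fill the rest, and there are C(3,j) ways to pick which j.
By inclusion–exclusion, the number of valid placements is Σ_{j=0}^{3} (−1)^j C(3,j)·(4−j)!.
Computing: 24 − 18 + 6 − 1 = 11.

11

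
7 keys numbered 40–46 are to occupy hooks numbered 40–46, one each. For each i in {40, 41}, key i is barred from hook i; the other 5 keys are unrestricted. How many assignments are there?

Let Aᵢ (for i ∈ {40, 41}) be the placements that put key i in its forbidden hook. Any j of these fix j positions, leaving (7−j)! ways to fill the rest, and there are C(2,j) ways to pick which j.
By inclusion–exclusion, the number of valid placements is Σ_{j=0}^{2} (−1)^j C(2,j)·(7−j)!.
Computing: 5040 − 1440 + 120 = 3720.

3720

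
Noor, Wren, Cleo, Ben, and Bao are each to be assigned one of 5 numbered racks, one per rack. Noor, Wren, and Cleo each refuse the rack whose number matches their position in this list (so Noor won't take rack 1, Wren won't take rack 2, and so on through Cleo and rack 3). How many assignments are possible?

64

Let Aᵢ (for i ∈ {1, 2, 3}) be the placements that put person i in their forbidden rack. Any j of these fix j positions, leaving (5−j)! ways to fill the rest, and there are C(3,j) ways to pick which j.
By inclusion–exclusion, the number of valid placements is Σ_{j=0}^{3} (−1)^j C(3,j)·(5−j)!.
Computing: 120 − 72 + 18 − 2 = 64.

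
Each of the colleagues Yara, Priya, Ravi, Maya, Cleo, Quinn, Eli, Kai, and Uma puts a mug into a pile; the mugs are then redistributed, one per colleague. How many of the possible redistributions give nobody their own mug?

133496

This is the derangement count D_9: permutations of 9 items with no fixed point.
By inclusion–exclusion this is Σ_{j=0}^{9} (−1)^j C(9,j)·(9−j)!.
Computing: 362880 − 362880 + 181440 − 60480 + 15120 − 3024 + 504 − 72 + 9 − 1 = 133496.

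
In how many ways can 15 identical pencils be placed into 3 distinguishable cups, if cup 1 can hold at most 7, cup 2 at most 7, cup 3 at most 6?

21

By stars and bars, unrestricted non-negative solutions to x_1+…+x_3 = 15 number C(15+2,2) = 136.
Subtract solutions that violate a single cap (substitute x_i' = x_i − (cap_i+1)): x_1 ≥ 8 gives C(9,2) = 36; x_2 ≥ 8 gives C(9,2) = 36; x_3 ≥ 7 gives C(10,2) = 45. Together 117.
Add back pairs where two caps are both exceeded: 0 + 1 + 1 = 2.
By inclusion–exclusion the count is 136 − 117 + 2 = 21.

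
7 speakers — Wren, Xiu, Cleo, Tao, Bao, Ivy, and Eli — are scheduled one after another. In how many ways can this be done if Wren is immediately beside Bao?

Treat {Wren, Bao} as a single unit. There are 6 units to order, and the pair itself can be ordered 2 ways.
That gives 2 × 6! = 2 × 720 = 1440.

1440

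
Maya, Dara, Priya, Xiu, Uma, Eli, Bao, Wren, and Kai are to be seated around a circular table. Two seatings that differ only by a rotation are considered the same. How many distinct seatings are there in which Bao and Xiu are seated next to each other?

Treat {Bao, Xiu} as one unit (2 internal orders) and seat the resulting 8 units around the table: (7)! circular arrangements.
So 2 × (7)! = 2 × 5040 = 10080.

10080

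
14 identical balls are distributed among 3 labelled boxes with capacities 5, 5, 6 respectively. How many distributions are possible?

6

By stars and bars, unrestricted non-negative solutions to x_1+…+x_3 = 14 number C(14+2,2) = 120.
Subtract solutions that violate a single cap (substitute x_i' = x_i − (cap_i+1)): x_1 ≥ 6 gives C(10,2) = 45; x_2 ≥ 6 gives C(10,2) = 45; x_3 ≥ 7 gives C(9,2) = 36. Together 126.
Add back pairs where two caps are both exceeded: 6 + 3 + 3 = 12.
By inclusion–exclusion the count is 120 − 126 + 12 = 6.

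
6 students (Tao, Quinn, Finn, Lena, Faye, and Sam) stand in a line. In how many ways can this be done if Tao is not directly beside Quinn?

480

There are 6! = 720 arrangements in all. If Tao and Quinn are adjacent, merging them into one block gives 2·(5)! = 240 arrangements.
So 720 − 240 = 480 arrangements keep them apart.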